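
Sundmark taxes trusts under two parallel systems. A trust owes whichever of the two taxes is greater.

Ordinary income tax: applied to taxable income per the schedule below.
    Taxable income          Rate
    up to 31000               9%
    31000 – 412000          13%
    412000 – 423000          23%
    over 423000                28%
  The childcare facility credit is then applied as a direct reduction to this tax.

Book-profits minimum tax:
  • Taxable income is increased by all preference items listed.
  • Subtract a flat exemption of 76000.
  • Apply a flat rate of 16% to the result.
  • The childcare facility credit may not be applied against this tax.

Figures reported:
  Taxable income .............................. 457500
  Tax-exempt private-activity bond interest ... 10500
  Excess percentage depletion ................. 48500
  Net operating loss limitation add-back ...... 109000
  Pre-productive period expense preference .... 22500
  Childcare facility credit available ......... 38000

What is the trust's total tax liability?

Book-profits minimum tax:
  Adjusted income: 457500 + 10500 + 48500 + 109000 + 22500 = 648000
  Less exemption 76000 → base 572000
  572000 × 16% = 91520

Ordinary income tax:
  31000 × 9% = 2790
  381000 × 13% = 49530
  11000 × 23% = 2530
  34500 × 28% = 9660
  → 64510
  Less childcare facility credit 38000 → 26510

91520 > 26510, so the book-profits minimum tax is the binding amount.

91520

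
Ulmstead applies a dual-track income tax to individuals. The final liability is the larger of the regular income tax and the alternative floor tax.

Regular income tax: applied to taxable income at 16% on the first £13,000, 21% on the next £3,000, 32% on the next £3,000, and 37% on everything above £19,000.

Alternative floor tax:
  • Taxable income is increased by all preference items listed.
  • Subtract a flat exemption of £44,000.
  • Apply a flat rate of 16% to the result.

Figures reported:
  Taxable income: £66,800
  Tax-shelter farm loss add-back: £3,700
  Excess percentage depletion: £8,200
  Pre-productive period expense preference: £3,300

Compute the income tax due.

Alternative floor tax:
  Adjusted income: £66,800 + £3,700 + £8,200 + £3,300 = £82,000
  Less exemption £44,000 → base £38,000
  £38,000 × 16% = £6,080

Regular income tax:
  £13,000 × 16% = £2,080
  £3,000 × 21% = £630
  £3,000 × 32% = £960
  £47,800 × 37% = £17,686
  → £21,356

£21,356 > £6,080, so the regular income tax governs.

£21,356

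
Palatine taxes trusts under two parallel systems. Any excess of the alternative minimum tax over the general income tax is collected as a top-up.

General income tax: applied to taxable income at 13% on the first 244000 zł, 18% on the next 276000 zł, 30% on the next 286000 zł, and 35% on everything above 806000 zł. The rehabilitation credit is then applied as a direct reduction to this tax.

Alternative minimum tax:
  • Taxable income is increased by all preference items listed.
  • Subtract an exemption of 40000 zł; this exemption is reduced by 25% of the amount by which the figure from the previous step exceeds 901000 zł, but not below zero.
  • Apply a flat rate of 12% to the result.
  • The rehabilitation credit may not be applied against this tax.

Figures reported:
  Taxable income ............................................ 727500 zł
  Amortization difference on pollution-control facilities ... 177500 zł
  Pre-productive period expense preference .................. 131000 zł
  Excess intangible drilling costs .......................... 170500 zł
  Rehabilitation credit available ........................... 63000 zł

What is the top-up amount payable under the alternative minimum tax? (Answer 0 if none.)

64130 zł

Alternative minimum tax:
  Adjusted income: 727500 zł + 177500 zł + 131000 zł + 170500 zł = 1206500 zł
  Exemption: 25% × (1206500 zł − 901000 zł) = 76375 zł ≥ 40000 zł, so the exemption is fully phased out
  Base: 1206500 zł − 0 zł = 1206500 zł
  1206500 zł × 12% = 144780 zł

General income tax:
  244000 zł × 13% = 31720 zł
  276000 zł × 18% = 49680 zł
  207500 zł × 30% = 62250 zł
  → 143650 zł
  Less rehabilitation credit 63000 zł → 80650 zł

Excess of alternative minimum tax over general income tax: 144780 zł − 80650 zł = 64130 zł.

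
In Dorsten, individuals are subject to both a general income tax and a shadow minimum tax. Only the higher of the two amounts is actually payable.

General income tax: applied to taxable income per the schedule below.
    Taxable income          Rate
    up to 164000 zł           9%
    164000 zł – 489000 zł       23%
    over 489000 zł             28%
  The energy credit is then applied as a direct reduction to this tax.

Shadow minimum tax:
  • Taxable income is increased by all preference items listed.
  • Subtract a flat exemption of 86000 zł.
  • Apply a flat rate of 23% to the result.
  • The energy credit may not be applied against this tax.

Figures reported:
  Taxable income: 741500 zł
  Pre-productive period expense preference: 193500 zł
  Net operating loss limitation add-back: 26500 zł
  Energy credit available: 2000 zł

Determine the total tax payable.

Shadow minimum tax:
  Adjusted income: 741500 zł + 193500 zł + 26500 zł = 961500 zł
  Less exemption 86000 zł → base 875500 zł
  875500 zł × 23% = 201365 zł

General income tax:
  164000 zł × 9% = 14760 zł
  325000 zł × 23% = 74750 zł
  252500 zł × 28% = 70700 zł
  → 160210 zł
  Less energy credit 2000 zł → 158210 zł

201365 zł > 158210 zł, so the shadow minimum tax is the binding amount.

201365 zł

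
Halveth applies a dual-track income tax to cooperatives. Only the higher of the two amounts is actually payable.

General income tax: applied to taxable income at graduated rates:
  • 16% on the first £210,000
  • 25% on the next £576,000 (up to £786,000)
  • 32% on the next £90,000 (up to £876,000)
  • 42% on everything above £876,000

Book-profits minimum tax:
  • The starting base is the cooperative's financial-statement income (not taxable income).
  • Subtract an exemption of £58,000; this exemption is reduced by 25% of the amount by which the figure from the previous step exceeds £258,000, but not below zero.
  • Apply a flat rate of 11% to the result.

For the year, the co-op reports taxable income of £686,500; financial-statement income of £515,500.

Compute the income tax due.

£152,725

General income tax:
  £210,000 × 16% = £33,600
  £476,500 × 25% = £119,125
  → £152,725

Book-profits minimum tax:
  Base (financial-statement income): £515,500
  Exemption: 25% × (£515,500 − £258,000) = £64,375 ≥ £58,000, so the exemption is fully phased out
  Base: £515,500 − £0 = £515,500
  £515,500 × 11% = £56,705

£152,725 > £56,705, so the general income tax governs.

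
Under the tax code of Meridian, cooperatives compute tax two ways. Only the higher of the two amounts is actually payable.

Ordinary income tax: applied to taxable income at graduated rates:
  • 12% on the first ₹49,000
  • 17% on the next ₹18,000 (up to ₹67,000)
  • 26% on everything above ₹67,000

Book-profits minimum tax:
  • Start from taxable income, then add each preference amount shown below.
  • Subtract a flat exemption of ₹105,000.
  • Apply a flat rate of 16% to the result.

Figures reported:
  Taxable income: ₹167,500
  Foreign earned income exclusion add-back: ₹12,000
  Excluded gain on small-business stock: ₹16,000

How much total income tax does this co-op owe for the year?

Ordinary income tax:
  ₹49,000 × 12% = ₹5,880
  ₹18,000 × 17% = ₹3,060
  ₹100,500 × 26% = ₹26,130
  → ₹35,070

Book-profits minimum tax:
  Adjusted income: ₹167,500 + ₹12,000 + ₹16,000 = ₹195,500
  Less exemption ₹105,000 → base ₹90,500
  ₹90,500 × 16% = ₹14,480

₹35,070 > ₹14,480, so the ordinary income tax governs.

₹35,070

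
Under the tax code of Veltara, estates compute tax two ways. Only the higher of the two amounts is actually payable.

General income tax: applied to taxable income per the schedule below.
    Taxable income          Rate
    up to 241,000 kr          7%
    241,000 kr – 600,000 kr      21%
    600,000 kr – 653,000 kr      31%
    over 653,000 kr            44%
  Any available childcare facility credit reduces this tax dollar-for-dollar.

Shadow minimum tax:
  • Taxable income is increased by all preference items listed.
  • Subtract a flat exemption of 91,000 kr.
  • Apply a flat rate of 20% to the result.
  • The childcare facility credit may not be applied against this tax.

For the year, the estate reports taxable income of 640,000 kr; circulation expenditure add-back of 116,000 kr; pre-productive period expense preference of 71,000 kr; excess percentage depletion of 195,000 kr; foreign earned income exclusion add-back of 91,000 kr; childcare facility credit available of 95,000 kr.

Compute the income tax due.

204,400 kr

Shadow minimum tax:
  Adjusted income: 640,000 kr + 116,000 kr + 71,000 kr + 195,000 kr + 91,000 kr = 1,113,000 kr
  Less exemption 91,000 kr → base 1,022,000 kr
  1,022,000 kr × 20% = 204,400 kr

General income tax:
  241,000 kr × 7% = 16,870 kr
  359,000 kr × 21% = 75,390 kr
  40,000 kr × 31% = 12,400 kr
  → 104,660 kr
  Less childcare facility credit 95,000 kr → 9,660 kr

204,400 kr > 9,660 kr, so the shadow minimum tax is the binding amount.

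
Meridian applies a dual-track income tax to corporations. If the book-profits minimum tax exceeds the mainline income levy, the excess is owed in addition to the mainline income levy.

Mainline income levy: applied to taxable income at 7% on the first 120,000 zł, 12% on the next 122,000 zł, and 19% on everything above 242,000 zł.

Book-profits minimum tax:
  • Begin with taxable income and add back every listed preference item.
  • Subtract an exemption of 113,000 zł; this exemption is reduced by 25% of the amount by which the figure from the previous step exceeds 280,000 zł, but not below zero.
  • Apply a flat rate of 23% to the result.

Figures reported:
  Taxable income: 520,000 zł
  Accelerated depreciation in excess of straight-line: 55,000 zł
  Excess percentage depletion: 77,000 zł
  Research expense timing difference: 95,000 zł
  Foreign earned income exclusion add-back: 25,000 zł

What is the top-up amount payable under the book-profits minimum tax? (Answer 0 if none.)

Mainline income levy:
  120,000 zł × 7% = 8,400 zł
  122,000 zł × 12% = 14,640 zł
  278,000 zł × 19% = 52,820 zł
  → 75,860 zł

Book-profits minimum tax:
  Adjusted income: 520,000 zł + 55,000 zł + 77,000 zł + 95,000 zł + 25,000 zł = 772,000 zł
  Exemption: 25% × (772,000 zł − 280,000 zł) = 123,000 zł ≥ 113,000 zł, so the exemption is fully phased out
  Base: 772,000 zł − 0 zł = 772,000 zł
  772,000 zł × 23% = 177,560 zł

Excess of book-profits minimum tax over mainline income levy: 177,560 zł − 75,860 zł = 101,700 zł.

101,700 zł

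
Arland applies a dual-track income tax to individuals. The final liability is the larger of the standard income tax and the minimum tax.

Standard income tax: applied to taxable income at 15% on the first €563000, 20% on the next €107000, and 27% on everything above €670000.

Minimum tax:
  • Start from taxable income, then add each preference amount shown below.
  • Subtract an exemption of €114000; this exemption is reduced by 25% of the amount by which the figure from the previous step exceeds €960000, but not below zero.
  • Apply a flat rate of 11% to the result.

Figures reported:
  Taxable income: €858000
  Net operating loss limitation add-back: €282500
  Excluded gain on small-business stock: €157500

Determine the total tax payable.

€156610

Minimum tax:
  Adjusted income: €858000 + €282500 + €157500 = €1298000
  Exemption: €114000 − 25% × (€1298000 − €960000) = €114000 − €84500 = €29500
  Base: €1298000 − €29500 = €1268500
  €1268500 × 11% = €139535

Standard income tax:
  €563000 × 15% = €84450
  €107000 × 20% = €21400
  €188000 × 27% = €50760
  → €156610

€156610 > €139535, so the standard income tax governs.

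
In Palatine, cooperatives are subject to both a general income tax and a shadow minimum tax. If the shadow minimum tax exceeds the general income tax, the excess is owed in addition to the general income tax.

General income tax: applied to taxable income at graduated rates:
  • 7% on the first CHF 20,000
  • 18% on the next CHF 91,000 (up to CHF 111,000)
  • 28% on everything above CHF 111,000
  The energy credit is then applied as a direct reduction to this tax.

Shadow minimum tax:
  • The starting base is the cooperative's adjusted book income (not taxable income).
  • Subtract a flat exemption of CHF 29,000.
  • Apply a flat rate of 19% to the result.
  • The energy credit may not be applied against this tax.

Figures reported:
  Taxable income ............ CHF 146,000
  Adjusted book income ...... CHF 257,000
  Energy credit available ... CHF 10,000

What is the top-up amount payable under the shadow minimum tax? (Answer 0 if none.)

CHF 25,740

Shadow minimum tax:
  Base (adjusted book income): CHF 257,000
  Less exemption CHF 29,000 → base CHF 228,000
  CHF 228,000 × 19% = CHF 43,320

General income tax:
  CHF 20,000 × 7% = CHF 1,400
  CHF 91,000 × 18% = CHF 16,380
  CHF 35,000 × 28% = CHF 9,800
  → CHF 27,580
  Less energy credit CHF 10,000 → CHF 17,580

Excess of shadow minimum tax over general income tax: CHF 43,320 − CHF 17,580 = CHF 25,740.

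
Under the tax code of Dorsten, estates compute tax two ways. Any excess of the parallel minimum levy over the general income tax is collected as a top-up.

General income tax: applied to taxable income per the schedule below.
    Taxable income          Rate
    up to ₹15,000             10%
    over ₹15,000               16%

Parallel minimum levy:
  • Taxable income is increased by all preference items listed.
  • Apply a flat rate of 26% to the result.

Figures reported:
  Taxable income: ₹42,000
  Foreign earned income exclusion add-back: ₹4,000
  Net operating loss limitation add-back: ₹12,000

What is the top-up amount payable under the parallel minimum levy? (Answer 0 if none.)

Parallel minimum levy:
  Adjusted income: ₹42,000 + ₹4,000 + ₹12,000 = ₹58,000
  ₹58,000 × 26% = ₹15,080

General income tax:
  ₹15,000 × 10% = ₹1,500
  ₹27,000 × 16% = ₹4,320
  → ₹5,820

Excess of parallel minimum levy over general income tax: ₹15,080 − ₹5,820 = ₹9,260.

₹9,260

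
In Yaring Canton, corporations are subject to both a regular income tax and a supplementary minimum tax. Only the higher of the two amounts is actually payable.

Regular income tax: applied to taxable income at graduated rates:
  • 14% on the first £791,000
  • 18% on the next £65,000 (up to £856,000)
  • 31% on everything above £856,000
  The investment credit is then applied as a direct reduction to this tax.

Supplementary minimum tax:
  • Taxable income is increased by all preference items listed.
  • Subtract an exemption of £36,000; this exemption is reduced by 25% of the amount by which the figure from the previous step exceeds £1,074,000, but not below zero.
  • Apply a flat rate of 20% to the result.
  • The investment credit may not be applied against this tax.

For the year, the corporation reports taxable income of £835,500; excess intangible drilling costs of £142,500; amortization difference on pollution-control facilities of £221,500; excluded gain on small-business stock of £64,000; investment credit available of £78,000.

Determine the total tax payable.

£252,700

Supplementary minimum tax:
  Adjusted income: £835,500 + £142,500 + £221,500 + £64,000 = £1,263,500
  Exemption: 25% × (£1,263,500 − £1,074,000) = £47,375 ≥ £36,000, so the exemption is fully phased out
  Base: £1,263,500 − £0 = £1,263,500
  £1,263,500 × 20% = £252,700

Regular income tax:
  £791,000 × 14% = £110,740
  £44,500 × 18% = £8,010
  → £118,750
  Less investment credit £78,000 → £40,750

£252,700 > £40,750, so the supplementary minimum tax is the binding amount.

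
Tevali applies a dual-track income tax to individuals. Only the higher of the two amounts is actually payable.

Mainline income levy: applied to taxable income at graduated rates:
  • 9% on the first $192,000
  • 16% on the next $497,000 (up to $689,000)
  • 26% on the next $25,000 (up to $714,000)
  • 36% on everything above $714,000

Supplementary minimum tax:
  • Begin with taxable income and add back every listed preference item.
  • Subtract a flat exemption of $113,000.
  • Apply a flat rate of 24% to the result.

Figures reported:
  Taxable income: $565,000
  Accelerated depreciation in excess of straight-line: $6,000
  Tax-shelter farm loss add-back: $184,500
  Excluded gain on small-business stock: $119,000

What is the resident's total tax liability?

Supplementary minimum tax:
  Adjusted income: $565,000 + $6,000 + $184,500 + $119,000 = $874,500
  Less exemption $113,000 → base $761,500
  $761,500 × 24% = $182,760

Mainline income levy:
  $192,000 × 9% = $17,280
  $373,000 × 16% = $59,680
  → $76,960

$182,760 > $76,960, so the supplementary minimum tax is the binding amount.

$182,760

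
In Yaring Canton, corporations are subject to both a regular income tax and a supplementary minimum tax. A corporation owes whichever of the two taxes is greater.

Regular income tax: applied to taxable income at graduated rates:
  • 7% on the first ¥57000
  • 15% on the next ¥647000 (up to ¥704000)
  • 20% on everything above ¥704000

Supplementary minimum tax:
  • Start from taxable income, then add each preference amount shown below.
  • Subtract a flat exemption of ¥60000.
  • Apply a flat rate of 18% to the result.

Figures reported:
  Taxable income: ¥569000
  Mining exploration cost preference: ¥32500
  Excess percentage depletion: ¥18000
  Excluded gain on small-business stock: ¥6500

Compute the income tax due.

Supplementary minimum tax:
  Adjusted income: ¥569000 + ¥32500 + ¥18000 + ¥6500 = ¥626000
  Less exemption ¥60000 → base ¥566000
  ¥566000 × 18% = ¥101880

Regular income tax:
  ¥57000 × 7% = ¥3990
  ¥512000 × 15% = ¥76800
  → ¥80790

¥101880 > ¥80790, so the supplementary minimum tax is the binding amount.

¥101880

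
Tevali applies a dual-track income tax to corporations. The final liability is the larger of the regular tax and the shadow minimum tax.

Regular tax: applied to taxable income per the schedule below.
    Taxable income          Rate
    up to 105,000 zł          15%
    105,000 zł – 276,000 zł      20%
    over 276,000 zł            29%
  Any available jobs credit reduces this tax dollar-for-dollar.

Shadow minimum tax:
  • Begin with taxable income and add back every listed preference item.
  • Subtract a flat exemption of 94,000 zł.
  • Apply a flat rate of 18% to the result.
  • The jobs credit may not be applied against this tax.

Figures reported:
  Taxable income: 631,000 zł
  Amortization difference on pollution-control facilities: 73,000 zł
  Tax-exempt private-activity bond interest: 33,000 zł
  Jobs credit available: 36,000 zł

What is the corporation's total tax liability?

116,900 zł

Regular tax:
  105,000 zł × 15% = 15,750 zł
  171,000 zł × 20% = 34,200 zł
  355,000 zł × 29% = 102,950 zł
  → 152,900 zł
  Less jobs credit 36,000 zł → 116,900 zł

Shadow minimum tax:
  Adjusted income: 631,000 zł + 73,000 zł + 33,000 zł = 737,000 zł
  Less exemption 94,000 zł → base 643,000 zł
  643,000 zł × 18% = 115,740 zł

116,900 zł > 115,740 zł, so the regular tax governs.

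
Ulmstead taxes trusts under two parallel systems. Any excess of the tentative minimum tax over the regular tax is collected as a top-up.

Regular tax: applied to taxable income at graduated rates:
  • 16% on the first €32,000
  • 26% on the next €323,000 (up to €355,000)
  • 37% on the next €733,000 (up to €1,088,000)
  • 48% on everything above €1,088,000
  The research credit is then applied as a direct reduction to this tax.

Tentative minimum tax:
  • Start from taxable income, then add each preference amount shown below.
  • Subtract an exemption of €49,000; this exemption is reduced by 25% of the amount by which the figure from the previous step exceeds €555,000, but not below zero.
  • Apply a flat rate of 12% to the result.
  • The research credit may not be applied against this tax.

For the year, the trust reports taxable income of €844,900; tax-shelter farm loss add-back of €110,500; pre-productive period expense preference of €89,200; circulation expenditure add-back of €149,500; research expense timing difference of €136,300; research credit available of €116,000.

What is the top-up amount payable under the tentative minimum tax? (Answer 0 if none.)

Tentative minimum tax:
  Adjusted income: €844,900 + €110,500 + €89,200 + €149,500 + €136,300 = €1,330,400
  Exemption: 25% × (€1,330,400 − €555,000) = €193,850 ≥ €49,000, so the exemption is fully phased out
  Base: €1,330,400 − €0 = €1,330,400
  €1,330,400 × 12% = €159,648

Regular tax:
  €32,000 × 16% = €5,120
  €323,000 × 26% = €83,980
  €489,900 × 37% = €181,263
  → €270,363
  Less research credit €116,000 → €154,363

Excess of tentative minimum tax over regular tax: €159,648 − €154,363 = €5,285.

€5,285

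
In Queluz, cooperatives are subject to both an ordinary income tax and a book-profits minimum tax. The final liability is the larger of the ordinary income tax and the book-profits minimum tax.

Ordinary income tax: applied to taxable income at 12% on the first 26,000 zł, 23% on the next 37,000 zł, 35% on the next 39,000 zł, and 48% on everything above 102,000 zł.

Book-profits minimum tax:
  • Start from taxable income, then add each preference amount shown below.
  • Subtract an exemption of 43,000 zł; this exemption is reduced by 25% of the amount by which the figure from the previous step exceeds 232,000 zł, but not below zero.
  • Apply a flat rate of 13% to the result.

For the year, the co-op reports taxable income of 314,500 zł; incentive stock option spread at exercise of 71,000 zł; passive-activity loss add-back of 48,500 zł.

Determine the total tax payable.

Ordinary income tax:
  26,000 zł × 12% = 3,120 zł
  37,000 zł × 23% = 8,510 zł
  39,000 zł × 35% = 13,650 zł
  212,500 zł × 48% = 102,000 zł
  → 127,280 zł

Book-profits minimum tax:
  Adjusted income: 314,500 zł + 71,000 zł + 48,500 zł = 434,000 zł
  Exemption: 25% × (434,000 zł − 232,000 zł) = 50,500 zł ≥ 43,000 zł, so the exemption is fully phased out
  Base: 434,000 zł − 0 zł = 434,000 zł
  434,000 zł × 13% = 56,420 zł

127,280 zł > 56,420 zł, so the ordinary income tax governs.

127,280 zł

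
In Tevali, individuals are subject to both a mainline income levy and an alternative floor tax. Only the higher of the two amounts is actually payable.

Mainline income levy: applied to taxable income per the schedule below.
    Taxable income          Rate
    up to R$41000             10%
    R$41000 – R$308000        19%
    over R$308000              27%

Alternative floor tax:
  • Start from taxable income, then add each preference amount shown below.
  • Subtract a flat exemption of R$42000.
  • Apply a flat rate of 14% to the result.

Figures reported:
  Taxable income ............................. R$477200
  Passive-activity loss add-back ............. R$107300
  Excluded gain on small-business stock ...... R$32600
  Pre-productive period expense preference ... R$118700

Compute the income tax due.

R$100514

Alternative floor tax:
  Adjusted income: R$477200 + R$107300 + R$32600 + R$118700 = R$735800
  Less exemption R$42000 → base R$693800
  R$693800 × 14% = R$97132

Mainline income levy:
  R$41000 × 10% = R$4100
  R$267000 × 19% = R$50730
  R$169200 × 27% = R$45684
  → R$100514

R$100514 > R$97132, so the mainline income levy governs.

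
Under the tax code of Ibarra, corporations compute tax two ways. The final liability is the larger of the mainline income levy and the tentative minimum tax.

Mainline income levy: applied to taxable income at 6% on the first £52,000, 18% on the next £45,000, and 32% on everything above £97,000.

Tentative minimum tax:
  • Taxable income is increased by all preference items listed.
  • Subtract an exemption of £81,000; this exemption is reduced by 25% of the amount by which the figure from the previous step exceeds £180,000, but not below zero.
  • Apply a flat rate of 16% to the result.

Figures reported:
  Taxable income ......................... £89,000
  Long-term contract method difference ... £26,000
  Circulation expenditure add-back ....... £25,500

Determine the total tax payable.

£9,780

Mainline income levy:
  £52,000 × 6% = £3,120
  £37,000 × 18% = £6,660
  → £9,780

Tentative minimum tax:
  Adjusted income: £89,000 + £26,000 + £25,500 = £140,500
  Exemption: £140,500 ≤ £180,000, so full £81,000 applies
  Base: £140,500 − £81,000 = £59,500
  £59,500 × 16% = £9,520

£9,780 > £9,520, so the mainline income levy governs.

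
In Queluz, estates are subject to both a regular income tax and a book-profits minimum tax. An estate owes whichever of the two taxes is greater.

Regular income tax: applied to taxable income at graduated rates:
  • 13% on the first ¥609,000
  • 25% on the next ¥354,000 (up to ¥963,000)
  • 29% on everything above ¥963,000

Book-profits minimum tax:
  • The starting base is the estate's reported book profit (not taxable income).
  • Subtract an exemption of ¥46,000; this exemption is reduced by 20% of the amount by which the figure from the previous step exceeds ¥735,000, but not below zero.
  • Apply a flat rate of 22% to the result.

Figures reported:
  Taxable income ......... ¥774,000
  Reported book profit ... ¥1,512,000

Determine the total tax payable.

¥332,640

Regular income tax:
  ¥609,000 × 13% = ¥79,170
  ¥165,000 × 25% = ¥41,250
  → ¥120,420

Book-profits minimum tax:
  Base (reported book profit): ¥1,512,000
  Exemption: 20% × (¥1,512,000 − ¥735,000) = ¥155,400 ≥ ¥46,000, so the exemption is fully phased out
  Base: ¥1,512,000 − ¥0 = ¥1,512,000
  ¥1,512,000 × 22% = ¥332,640

¥332,640 > ¥120,420, so the book-profits minimum tax is the binding amount.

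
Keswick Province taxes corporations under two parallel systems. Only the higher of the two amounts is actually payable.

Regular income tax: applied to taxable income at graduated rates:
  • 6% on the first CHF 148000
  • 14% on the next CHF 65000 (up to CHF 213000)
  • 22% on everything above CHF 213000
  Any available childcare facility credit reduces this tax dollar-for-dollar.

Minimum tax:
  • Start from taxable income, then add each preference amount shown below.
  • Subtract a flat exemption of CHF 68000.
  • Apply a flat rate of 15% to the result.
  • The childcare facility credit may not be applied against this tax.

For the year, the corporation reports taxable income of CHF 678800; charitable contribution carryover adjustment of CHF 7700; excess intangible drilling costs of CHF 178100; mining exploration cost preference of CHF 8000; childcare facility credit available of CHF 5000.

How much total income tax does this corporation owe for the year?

CHF 120690

Regular income tax:
  CHF 148000 × 6% = CHF 8880
  CHF 65000 × 14% = CHF 9100
  CHF 465800 × 22% = CHF 102476
  → CHF 120456
  Less childcare facility credit CHF 5000 → CHF 115456

Minimum tax:
  Adjusted income: CHF 678800 + CHF 7700 + CHF 178100 + CHF 8000 = CHF 872600
  Less exemption CHF 68000 → base CHF 804600
  CHF 804600 × 15% = CHF 120690

CHF 120690 > CHF 115456, so the minimum tax is the binding amount.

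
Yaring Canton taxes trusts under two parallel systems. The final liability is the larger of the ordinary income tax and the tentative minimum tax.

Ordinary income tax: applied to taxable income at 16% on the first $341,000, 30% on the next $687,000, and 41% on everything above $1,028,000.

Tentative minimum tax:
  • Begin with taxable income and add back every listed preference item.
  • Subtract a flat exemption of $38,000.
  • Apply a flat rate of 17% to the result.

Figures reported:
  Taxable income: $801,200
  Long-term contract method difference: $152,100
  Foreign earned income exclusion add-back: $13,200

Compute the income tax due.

Ordinary income tax:
  $341,000 × 16% = $54,560
  $460,200 × 30% = $138,060
  → $192,620

Tentative minimum tax:
  Adjusted income: $801,200 + $152,100 + $13,200 = $966,500
  Less exemption $38,000 → base $928,500
  $928,500 × 17% = $157,845

$192,620 > $157,845, so the ordinary income tax governs.

$192,620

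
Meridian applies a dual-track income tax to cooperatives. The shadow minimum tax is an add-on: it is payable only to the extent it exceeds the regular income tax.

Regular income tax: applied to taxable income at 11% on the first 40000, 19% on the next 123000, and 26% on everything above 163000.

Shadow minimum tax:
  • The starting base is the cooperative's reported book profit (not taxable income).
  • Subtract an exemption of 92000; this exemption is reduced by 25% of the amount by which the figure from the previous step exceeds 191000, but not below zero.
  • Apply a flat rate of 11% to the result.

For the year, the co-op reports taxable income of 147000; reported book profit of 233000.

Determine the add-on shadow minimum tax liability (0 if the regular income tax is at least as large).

Regular income tax:
  40000 × 11% = 4400
  107000 × 19% = 20330
  → 24730

Shadow minimum tax:
  Base (reported book profit): 233000
  Exemption: 92000 − 25% × (233000 − 191000) = 92000 − 10500 = 81500
  Base: 233000 − 81500 = 151500
  151500 × 11% = 16665

16665 ≤ 24730, so no add-on is due.

0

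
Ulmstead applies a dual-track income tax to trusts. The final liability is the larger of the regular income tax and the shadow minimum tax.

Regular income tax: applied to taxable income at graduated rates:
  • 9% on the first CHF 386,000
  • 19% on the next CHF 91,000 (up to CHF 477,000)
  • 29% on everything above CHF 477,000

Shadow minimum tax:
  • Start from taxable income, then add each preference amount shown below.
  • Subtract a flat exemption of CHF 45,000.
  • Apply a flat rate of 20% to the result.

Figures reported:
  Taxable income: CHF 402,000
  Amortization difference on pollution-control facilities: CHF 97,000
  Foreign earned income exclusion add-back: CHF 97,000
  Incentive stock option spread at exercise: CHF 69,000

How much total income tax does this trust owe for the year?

CHF 124,000

Shadow minimum tax:
  Adjusted income: CHF 402,000 + CHF 97,000 + CHF 97,000 + CHF 69,000 = CHF 665,000
  Less exemption CHF 45,000 → base CHF 620,000
  CHF 620,000 × 20% = CHF 124,000

Regular income tax:
  CHF 386,000 × 9% = CHF 34,740
  CHF 16,000 × 19% = CHF 3,040
  → CHF 37,780

CHF 124,000 > CHF 37,780, so the shadow minimum tax is the binding amount.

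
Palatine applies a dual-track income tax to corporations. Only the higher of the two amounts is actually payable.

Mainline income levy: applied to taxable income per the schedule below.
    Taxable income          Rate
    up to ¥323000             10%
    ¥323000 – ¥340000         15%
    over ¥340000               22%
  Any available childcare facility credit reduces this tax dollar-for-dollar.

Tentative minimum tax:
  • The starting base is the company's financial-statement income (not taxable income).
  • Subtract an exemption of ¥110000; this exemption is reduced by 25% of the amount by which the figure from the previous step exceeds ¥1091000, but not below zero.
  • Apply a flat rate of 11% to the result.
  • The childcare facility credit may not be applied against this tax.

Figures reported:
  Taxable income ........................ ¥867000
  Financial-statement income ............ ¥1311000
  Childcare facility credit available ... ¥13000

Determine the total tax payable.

¥138160

Mainline income levy:
  ¥323000 × 10% = ¥32300
  ¥17000 × 15% = ¥2550
  ¥527000 × 22% = ¥115940
  → ¥150790
  Less childcare facility credit ¥13000 → ¥137790

Tentative minimum tax:
  Base (financial-statement income): ¥1311000
  Exemption: ¥110000 − 25% × (¥1311000 − ¥1091000) = ¥110000 − ¥55000 = ¥55000
  Base: ¥1311000 − ¥55000 = ¥1256000
  ¥1256000 × 11% = ¥138160

¥138160 > ¥137790, so the tentative minimum tax is the binding amount.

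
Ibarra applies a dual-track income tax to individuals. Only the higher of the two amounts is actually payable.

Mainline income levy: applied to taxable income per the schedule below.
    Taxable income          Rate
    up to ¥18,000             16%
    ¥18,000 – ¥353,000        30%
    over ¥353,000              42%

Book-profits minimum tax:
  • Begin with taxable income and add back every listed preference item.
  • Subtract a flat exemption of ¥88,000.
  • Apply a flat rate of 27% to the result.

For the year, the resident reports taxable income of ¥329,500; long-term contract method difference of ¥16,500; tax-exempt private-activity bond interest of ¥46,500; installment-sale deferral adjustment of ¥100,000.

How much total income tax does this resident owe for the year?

¥109,215

Mainline income levy:
  ¥18,000 × 16% = ¥2,880
  ¥311,500 × 30% = ¥93,450
  → ¥96,330

Book-profits minimum tax:
  Adjusted income: ¥329,500 + ¥16,500 + ¥46,500 + ¥100,000 = ¥492,500
  Less exemption ¥88,000 → base ¥404,500
  ¥404,500 × 27% = ¥109,215

¥109,215 > ¥96,330, so the book-profits minimum tax is the binding amount.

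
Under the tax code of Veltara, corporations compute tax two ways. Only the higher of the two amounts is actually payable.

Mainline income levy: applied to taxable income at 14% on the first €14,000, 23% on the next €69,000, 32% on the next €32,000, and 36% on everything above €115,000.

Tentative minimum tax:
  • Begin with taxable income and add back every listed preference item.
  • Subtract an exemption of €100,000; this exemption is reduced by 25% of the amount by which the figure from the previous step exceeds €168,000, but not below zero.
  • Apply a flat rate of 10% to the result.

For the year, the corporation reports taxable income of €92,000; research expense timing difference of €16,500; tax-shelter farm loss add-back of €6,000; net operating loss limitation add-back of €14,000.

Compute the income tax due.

Mainline income levy:
  €14,000 × 14% = €1,960
  €69,000 × 23% = €15,870
  €9,000 × 32% = €2,880
  → €20,710

Tentative minimum tax:
  Adjusted income: €92,000 + €16,500 + €6,000 + €14,000 = €128,500
  Exemption: €128,500 ≤ €168,000, so full €100,000 applies
  Base: €128,500 − €100,000 = €28,500
  €28,500 × 10% = €2,850

€20,710 > €2,850, so the mainline income levy governs.

€20,710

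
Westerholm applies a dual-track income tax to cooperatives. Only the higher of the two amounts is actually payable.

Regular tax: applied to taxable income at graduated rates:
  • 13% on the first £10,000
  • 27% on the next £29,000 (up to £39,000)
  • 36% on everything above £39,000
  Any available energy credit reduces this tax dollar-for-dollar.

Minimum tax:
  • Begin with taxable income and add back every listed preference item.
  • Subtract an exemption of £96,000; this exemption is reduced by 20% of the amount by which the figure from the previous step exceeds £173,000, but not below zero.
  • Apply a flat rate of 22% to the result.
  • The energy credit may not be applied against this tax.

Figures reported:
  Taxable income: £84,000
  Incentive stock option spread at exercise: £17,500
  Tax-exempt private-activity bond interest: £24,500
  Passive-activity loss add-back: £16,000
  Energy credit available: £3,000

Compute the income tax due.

£22,330

Regular tax:
  £10,000 × 13% = £1,300
  £29,000 × 27% = £7,830
  £45,000 × 36% = £16,200
  → £25,330
  Less energy credit £3,000 → £22,330

Minimum tax:
  Adjusted income: £84,000 + £17,500 + £24,500 + £16,000 = £142,000
  Exemption: £142,000 ≤ £173,000, so full £96,000 applies
  Base: £142,000 − £96,000 = £46,000
  £46,000 × 22% = £10,120

£22,330 > £10,120, so the regular tax governs.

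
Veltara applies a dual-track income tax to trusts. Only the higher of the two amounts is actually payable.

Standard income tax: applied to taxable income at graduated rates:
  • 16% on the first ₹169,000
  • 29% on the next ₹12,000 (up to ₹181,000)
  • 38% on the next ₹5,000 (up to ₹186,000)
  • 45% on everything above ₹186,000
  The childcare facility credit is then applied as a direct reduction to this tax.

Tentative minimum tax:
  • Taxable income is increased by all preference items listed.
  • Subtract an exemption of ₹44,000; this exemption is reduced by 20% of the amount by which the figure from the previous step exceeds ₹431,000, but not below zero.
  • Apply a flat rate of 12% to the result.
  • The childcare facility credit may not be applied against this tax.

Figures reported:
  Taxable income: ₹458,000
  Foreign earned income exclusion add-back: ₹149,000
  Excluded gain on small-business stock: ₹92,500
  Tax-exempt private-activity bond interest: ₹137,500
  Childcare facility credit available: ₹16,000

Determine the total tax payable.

₹138,820

Standard income tax:
  ₹169,000 × 16% = ₹27,040
  ₹12,000 × 29% = ₹3,480
  ₹5,000 × 38% = ₹1,900
  ₹272,000 × 45% = ₹122,400
  → ₹154,820
  Less childcare facility credit ₹16,000 → ₹138,820

Tentative minimum tax:
  Adjusted income: ₹458,000 + ₹149,000 + ₹92,500 + ₹137,500 = ₹837,000
  Exemption: 20% × (₹837,000 − ₹431,000) = ₹81,200 ≥ ₹44,000, so the exemption is fully phased out
  Base: ₹837,000 − ₹0 = ₹837,000
  ₹837,000 × 12% = ₹100,440

₹138,820 > ₹100,440, so the standard income tax governs.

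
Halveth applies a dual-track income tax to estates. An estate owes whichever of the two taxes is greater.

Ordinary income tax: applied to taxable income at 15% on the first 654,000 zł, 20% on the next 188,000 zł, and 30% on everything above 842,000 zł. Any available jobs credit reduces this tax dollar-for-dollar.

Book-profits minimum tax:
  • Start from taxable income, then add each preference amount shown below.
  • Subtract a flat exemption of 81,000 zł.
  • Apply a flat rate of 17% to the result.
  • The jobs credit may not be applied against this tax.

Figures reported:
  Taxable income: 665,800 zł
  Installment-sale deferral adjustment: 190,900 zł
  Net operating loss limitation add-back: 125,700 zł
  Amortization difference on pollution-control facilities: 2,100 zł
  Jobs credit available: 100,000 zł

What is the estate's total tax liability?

Book-profits minimum tax:
  Adjusted income: 665,800 zł + 190,900 zł + 125,700 zł + 2,100 zł = 984,500 zł
  Less exemption 81,000 zł → base 903,500 zł
  903,500 zł × 17% = 153,595 zł

Ordinary income tax:
  654,000 zł × 15% = 98,100 zł
  11,800 zł × 20% = 2,360 zł
  → 100,460 zł
  Less jobs credit 100,000 zł → 460 zł

153,595 zł > 460 zł, so the book-profits minimum tax is the binding amount.

153,595 zł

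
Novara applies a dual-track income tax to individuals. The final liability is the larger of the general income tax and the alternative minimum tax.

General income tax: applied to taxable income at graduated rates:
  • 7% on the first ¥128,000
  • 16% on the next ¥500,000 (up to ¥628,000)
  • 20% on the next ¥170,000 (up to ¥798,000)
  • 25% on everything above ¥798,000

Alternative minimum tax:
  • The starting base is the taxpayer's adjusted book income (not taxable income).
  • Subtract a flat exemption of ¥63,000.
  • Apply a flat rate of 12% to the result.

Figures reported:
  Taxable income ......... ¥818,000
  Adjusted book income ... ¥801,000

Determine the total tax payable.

¥127,960

Alternative minimum tax:
  Base (adjusted book income): ¥801,000
  Less exemption ¥63,000 → base ¥738,000
  ¥738,000 × 12% = ¥88,560

General income tax:
  ¥128,000 × 7% = ¥8,960
  ¥500,000 × 16% = ¥80,000
  ¥170,000 × 20% = ¥34,000
  ¥20,000 × 25% = ¥5,000
  → ¥127,960

¥127,960 > ¥88,560, so the general income tax governs.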